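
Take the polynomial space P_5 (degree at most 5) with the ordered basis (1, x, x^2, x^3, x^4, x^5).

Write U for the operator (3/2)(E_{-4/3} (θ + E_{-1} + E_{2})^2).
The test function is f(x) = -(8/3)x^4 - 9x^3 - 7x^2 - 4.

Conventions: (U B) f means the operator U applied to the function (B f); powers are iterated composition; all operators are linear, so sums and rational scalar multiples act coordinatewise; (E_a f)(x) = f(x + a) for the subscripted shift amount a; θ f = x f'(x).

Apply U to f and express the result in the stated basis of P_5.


θ f = -(32/3)x^4 - 27x^3 - 14x^2
E_{-1} f = -(8/3)x^4 + (5/3)x^3 + 4x^2 - (7/3)x - 14/3
E_{2} f = -(8/3)x^4 - (91/3)x^3 - 125x^2 - (664/3)x - 440/3
(θ + E_{-1} + E_{2}) f = -16x^4 - (167/3)x^3 - 135x^2 - (671/3)x - 454/3
θ (θ + E_{-1} + E_{2}) f = -64x^4 - 167x^3 - 270x^2 - (671/3)x
E_{-1} (θ + E_{-1} + E_{2}) f = -16x^4 + (25/3)x^3 - 64x^2 - (170/3)x - 23
E_{2} (θ + E_{-1} + E_{2}) f = -16x^4 - (551/3)x^3 - 853x^2 - (5831/3)x - 1840
(θ + E_{-1} + E_{2}) (θ + E_{-1} + E_{2}) f = -96x^4 - (1027/3)x^3 - 1187x^2 - 2224x - 1863
E_{-4/3} (θ + E_{-1} + E_{2})^2 f = -96x^4 + (509/3)x^3 - (2525/3)x^2 + (232/9)x - 40487/81
((3/2)(E_{-4/3} (θ + E_{-1} + E_{2})^2)) f = -144x^4 + (509/2)x^3 - (2525/2)x^2 + (116/3)x - 40487/54

g(x) = -144x^4 + (509/2)x^3 - (2525/2)x^2 + (116/3)x - 40487/54


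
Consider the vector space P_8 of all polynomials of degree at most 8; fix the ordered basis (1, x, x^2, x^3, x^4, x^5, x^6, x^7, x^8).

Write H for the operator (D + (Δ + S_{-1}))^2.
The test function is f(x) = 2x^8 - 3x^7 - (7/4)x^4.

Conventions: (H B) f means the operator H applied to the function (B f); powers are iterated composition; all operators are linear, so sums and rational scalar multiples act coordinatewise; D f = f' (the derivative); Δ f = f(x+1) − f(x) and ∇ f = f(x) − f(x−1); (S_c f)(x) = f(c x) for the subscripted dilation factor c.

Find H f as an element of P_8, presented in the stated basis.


the image equals g(x) = 2x^8 - 3x^7 + 560x^6 + 966x^5 + (8393/4)x^4 + 2380x^3 + 1631x^2 + 644x + 82

D f = 16x^7 - 21x^6 - 7x^3
Δ f = 16x^7 + 35x^6 + 49x^5 + 35x^4 - (35/2)x^2 - 12x - 11/4
S_{-1} f = 2x^8 + 3x^7 - (7/4)x^4
(Δ + S_{-1}) f = 2x^8 + 19x^7 + 35x^6 + 49x^5 + (133/4)x^4 - (35/2)x^2 - 12x - 11/4
(D + (Δ + S_{-1})) f = 2x^8 + 35x^7 + 14x^6 + 49x^5 + (133/4)x^4 - 7x^3 - (35/2)x^2 - 12x - 11/4
D (D + (Δ + S_{-1})) f = 16x^7 + 245x^6 + 84x^5 + 245x^4 + 133x^3 - 21x^2 - 35x - 12
Δ (D + (Δ + S_{-1})) f = 16x^7 + 301x^6 + 931x^5 + 1820x^4 + 2240x^3 + (3339/2)x^2 + 667x + 387/4
S_{-1} (D + (Δ + S_{-1})) f = 2x^8 - 35x^7 + 14x^6 - 49x^5 + (133/4)x^4 + 7x^3 - (35/2)x^2 + 12x - 11/4
(Δ + S_{-1}) (D + (Δ + S_{-1})) f = 2x^8 - 19x^7 + 315x^6 + 882x^5 + (7413/4)x^4 + 2247x^3 + 1652x^2 + 679x + 94
(D + (Δ + S_{-1})) (D + (Δ + S_{-1})) f = 2x^8 - 3x^7 + 560x^6 + 966x^5 + (8393/4)x^4 + 2380x^3 + 1631x^2 + 644x + 82


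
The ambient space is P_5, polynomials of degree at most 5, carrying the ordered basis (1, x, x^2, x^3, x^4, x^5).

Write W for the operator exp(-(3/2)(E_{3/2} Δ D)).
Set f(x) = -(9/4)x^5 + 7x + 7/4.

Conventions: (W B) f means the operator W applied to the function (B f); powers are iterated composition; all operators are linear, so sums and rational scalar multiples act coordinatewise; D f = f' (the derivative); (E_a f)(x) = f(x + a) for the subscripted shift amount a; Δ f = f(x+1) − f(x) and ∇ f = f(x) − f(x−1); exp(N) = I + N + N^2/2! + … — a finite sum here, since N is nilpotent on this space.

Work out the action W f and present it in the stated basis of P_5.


order-1 term: (135/2)x^3 + 405x^2 + (6615/8)x + 2295/4
order-2 term: -(1215/4)x - 1215
the series for exp(-(3/2)(E_{3/2} Δ D)) f terminates at order 2
exp(-(3/2)(E_{3/2} Δ D)) f = -(9/4)x^5 + (135/2)x^3 + 405x^2 + (4241/8)x - 1279/2

the image equals g(x) = -(9/4)x^5 + (135/2)x^3 + 405x^2 + (4241/8)x - 1279/2


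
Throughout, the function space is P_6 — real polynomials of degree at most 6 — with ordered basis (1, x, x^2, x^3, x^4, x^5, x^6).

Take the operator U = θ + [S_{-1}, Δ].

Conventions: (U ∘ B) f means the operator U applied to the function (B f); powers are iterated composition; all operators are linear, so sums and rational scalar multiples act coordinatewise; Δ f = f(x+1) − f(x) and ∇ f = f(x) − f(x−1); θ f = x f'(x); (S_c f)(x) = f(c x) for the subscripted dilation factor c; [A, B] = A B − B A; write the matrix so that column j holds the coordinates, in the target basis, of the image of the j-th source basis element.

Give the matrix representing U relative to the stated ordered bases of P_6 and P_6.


the matrix is [[0, 2, 0, 2, 0, 2, 0]; [0, 1, -4, 0, -8, 0, -12]; [0, 0, 2, 6, 0, 20, 0]; [0, 0, 0, 3, -8, 0, -40]; [0, 0, 0, 0, 4, 10, 0]; [0, 0, 0, 0, 0, 5, -12]; [0, 0, 0, 0, 0, 0, 6]] (rows listed top to bottom)

image of 1: 0
image of x: x + 2
image of x^2: 2x^2 - 4x
image of x^3: 3x^3 + 6x^2 + 2
image of x^4: 4x^4 - 8x^3 - 8x
image of x^5: 5x^5 + 10x^4 + 20x^2 + 2
image of x^6: 6x^6 - 12x^5 - 40x^3 - 12x
each image's coordinates form column j of the matrix


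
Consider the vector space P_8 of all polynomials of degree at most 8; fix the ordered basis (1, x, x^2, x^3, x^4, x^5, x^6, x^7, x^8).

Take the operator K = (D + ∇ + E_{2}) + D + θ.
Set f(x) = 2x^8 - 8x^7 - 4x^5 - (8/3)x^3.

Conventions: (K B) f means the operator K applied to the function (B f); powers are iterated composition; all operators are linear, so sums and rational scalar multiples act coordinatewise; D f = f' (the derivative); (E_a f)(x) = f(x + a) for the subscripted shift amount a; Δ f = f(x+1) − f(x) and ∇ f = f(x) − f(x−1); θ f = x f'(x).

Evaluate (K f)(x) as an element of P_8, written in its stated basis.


D f = 16x^7 - 56x^6 - 20x^4 - 8x^2
∇ f = 16x^7 - 112x^6 + 280x^5 - 440x^4 + 432x^3 - 272x^2 + 100x - 50/3
E_{2} f = 2x^8 + 24x^7 + 112x^6 + 220x^5 - 40x^4 - (3176/3)x^3 - 2128x^2 - 1888x - 1984/3
(D + ∇ + E_{2}) f = 2x^8 + 56x^7 - 56x^6 + 500x^5 - 500x^4 - (1880/3)x^3 - 2408x^2 - 1788x - 678
D f = 16x^7 - 56x^6 - 20x^4 - 8x^2
θ f = 16x^8 - 56x^7 - 20x^5 - 8x^3
((D + ∇ + E_{2}) + D + θ) f = 18x^8 + 16x^7 - 112x^6 + 480x^5 - 520x^4 - (1904/3)x^3 - 2416x^2 - 1788x - 678

g(x) = 18x^8 + 16x^7 - 112x^6 + 480x^5 - 520x^4 - (1904/3)x^3 - 2416x^2 - 1788x - 678


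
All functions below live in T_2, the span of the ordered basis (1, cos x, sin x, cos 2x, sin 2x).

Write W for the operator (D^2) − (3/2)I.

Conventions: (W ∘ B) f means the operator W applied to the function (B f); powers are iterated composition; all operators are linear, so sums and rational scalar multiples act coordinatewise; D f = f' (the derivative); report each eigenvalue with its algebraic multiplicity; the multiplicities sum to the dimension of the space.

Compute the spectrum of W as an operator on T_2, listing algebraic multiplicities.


image of 1: -3/2
image of cos x: -(5/2)cos x
image of sin x: -(5/2)sin x
image of cos 2x: -(11/2)cos 2x
image of sin 2x: -(11/2)sin 2x
the matrix is diagonal; its diagonal is (-3/2, -5/2, -5/2, -11/2, -11/2)
for a triangular matrix the eigenvalues are the diagonal entries, with algebraic multiplicity their repetition count

λ = -11/2 (multiplicity 2), λ = -5/2 (multiplicity 2), λ = -3/2 (multiplicity 1)


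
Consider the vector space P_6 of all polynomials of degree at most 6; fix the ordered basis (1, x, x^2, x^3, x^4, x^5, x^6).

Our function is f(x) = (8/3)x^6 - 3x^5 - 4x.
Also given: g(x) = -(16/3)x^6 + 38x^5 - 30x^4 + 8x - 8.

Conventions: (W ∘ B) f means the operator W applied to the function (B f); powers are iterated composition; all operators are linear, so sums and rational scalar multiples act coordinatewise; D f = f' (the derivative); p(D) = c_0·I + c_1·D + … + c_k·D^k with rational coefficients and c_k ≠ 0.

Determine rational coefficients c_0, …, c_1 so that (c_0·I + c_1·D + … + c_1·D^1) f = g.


p(D) = -2·I + 2·D, i.e. c_0 = -2, c_1 = 2

D^0 f = (8/3)x^6 - 3x^5 - 4x
D^1 f = 16x^5 - 15x^4 - 4
matching coefficients of g against c_0 f + c_1 Df + … from the top degree down determines the c_i
solution: c_0 = -2, c_1 = 2


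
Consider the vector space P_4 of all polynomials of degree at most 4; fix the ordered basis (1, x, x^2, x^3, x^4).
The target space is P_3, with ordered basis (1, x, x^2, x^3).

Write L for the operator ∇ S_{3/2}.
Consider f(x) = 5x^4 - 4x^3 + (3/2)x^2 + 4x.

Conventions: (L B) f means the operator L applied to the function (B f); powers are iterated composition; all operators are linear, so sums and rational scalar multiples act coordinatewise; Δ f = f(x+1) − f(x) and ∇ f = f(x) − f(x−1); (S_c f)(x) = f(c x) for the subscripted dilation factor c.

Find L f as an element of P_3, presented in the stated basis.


S_{3/2} f = (405/16)x^4 - (27/2)x^3 + (27/8)x^2 + 6x
∇ S_{3/2} f = (405/4)x^3 - (1539/8)x^2 + (297/2)x - 579/16

the result is g(x) = (405/4)x^3 - (1539/8)x^2 + (297/2)x - 579/16


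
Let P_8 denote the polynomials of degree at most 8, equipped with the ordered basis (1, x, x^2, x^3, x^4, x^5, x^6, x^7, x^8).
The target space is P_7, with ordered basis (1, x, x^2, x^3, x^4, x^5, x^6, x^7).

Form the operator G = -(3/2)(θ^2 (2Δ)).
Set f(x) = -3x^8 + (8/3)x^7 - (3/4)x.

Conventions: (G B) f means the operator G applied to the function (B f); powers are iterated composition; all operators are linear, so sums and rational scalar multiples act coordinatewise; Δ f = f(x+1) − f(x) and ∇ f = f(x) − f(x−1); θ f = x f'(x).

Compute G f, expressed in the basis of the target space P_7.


the image equals g(x) = 3528x^7 + 7056x^6 + 8400x^5 + 5600x^4 + 2016x^3 + 336x^2 + 16x

Δ f = -24x^7 - (196/3)x^6 - 112x^5 - (350/3)x^4 - (224/3)x^3 - 28x^2 - (16/3)x - 13/12
(2Δ) f = -48x^7 - (392/3)x^6 - 224x^5 - (700/3)x^4 - (448/3)x^3 - 56x^2 - (32/3)x - 13/6
θ (2Δ) f = -336x^7 - 784x^6 - 1120x^5 - (2800/3)x^4 - 448x^3 - 112x^2 - (32/3)x
θ θ (2Δ) f = -2352x^7 - 4704x^6 - 5600x^5 - (11200/3)x^4 - 1344x^3 - 224x^2 - (32/3)x
(-(3/2)(θ^2 (2Δ))) f = 3528x^7 + 7056x^6 + 8400x^5 + 5600x^4 + 2016x^3 + 336x^2 + 16x


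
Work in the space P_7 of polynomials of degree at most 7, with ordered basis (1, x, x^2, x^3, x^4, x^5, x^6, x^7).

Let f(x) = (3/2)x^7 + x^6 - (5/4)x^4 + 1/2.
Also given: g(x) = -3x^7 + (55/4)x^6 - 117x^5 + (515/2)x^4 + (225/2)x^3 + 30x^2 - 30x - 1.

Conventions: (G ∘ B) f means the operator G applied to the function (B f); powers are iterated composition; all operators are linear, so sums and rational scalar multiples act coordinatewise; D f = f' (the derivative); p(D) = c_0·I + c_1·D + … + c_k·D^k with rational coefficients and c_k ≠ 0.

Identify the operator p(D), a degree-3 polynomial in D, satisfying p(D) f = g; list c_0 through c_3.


c_0 = -2, c_1 = 3/2, c_2 = -2, c_3 = 1

D^0 f = (3/2)x^7 + x^6 - (5/4)x^4 + 1/2
D^1 f = (21/2)x^6 + 6x^5 - 5x^3
D^2 f = 63x^5 + 30x^4 - 15x^2
D^3 f = 315x^4 + 120x^3 - 30x
matching coefficients of g against c_0 f + c_1 Df + … from the top degree down determines the c_i
solution: c_0 = -2, c_1 = 3/2, c_2 = -2, c_3 = 1


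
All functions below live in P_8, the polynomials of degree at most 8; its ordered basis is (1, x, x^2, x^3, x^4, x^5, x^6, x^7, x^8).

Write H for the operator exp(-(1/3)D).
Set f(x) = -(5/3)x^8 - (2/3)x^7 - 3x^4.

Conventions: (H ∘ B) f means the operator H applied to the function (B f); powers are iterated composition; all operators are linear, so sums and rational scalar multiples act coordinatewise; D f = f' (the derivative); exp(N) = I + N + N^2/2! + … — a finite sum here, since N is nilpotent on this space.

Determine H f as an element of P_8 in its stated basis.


order-1 term: (40/9)x^7 + (14/9)x^6 + 4x^3
order-2 term: -(140/27)x^6 - (14/9)x^5 - 2x^2
order-3 term: (280/81)x^5 + (70/81)x^4 + (4/9)x
order-4 term: -(350/243)x^4 - (70/243)x^3 - 1/27
order-5 term: (280/729)x^3 + (14/243)x^2
order-6 term: -(140/2187)x^2 - (14/2187)x
order-7 term: (40/6561)x + 2/6561
order-8 term: -5/19683
the series for exp(-(1/3)D) f terminates at order 8
exp(-(1/3)D) f = -(5/3)x^8 + (34/9)x^7 - (98/27)x^6 + (154/81)x^5 - (869/243)x^4 + (2986/729)x^3 - (4388/2187)x^2 + (2914/6561)x - 728/19683

the image equals g(x) = -(5/3)x^8 + (34/9)x^7 - (98/27)x^6 + (154/81)x^5 - (869/243)x^4 + (2986/729)x^3 - (4388/2187)x^2 + (2914/6561)x - 728/19683


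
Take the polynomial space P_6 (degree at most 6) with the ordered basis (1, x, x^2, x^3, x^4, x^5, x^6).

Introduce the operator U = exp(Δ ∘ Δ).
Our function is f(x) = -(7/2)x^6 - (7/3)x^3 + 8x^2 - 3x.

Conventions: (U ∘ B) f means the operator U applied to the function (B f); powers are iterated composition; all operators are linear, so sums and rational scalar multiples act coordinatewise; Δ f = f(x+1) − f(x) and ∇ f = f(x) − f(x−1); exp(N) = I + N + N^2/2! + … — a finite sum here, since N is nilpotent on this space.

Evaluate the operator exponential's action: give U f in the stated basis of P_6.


g(x) = -(7/2)x^6 - 105x^4 - (1267/3)x^3 - 1357x^2 - 3167x - 3365

order-1 term: -105x^4 - 420x^3 - 735x^2 - 644x - 215
order-2 term: -630x^2 - 2520x - 2730
order-3 term: -420
the series for exp(Δ ∘ Δ) f terminates at order 3
exp(Δ ∘ Δ) f = -(7/2)x^6 - 105x^4 - (1267/3)x^3 - 1357x^2 - 3167x - 3365


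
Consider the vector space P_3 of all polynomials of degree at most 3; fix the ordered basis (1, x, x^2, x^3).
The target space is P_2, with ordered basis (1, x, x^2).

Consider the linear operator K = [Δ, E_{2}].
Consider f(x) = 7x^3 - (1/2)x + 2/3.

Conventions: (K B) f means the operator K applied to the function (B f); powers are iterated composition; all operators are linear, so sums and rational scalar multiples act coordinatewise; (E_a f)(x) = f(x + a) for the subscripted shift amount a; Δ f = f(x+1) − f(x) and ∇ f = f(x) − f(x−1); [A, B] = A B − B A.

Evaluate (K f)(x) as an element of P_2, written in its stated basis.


the image equals g(x) = 0

E_{2} f = 7x^3 + 42x^2 + (167/2)x + 167/3
Δ E_{2} f = 21x^2 + 105x + 265/2
Δ f = 21x^2 + 21x + 13/2
E_{2} Δ f = 21x^2 + 105x + 265/2
[Δ, E_{2}] f = 0


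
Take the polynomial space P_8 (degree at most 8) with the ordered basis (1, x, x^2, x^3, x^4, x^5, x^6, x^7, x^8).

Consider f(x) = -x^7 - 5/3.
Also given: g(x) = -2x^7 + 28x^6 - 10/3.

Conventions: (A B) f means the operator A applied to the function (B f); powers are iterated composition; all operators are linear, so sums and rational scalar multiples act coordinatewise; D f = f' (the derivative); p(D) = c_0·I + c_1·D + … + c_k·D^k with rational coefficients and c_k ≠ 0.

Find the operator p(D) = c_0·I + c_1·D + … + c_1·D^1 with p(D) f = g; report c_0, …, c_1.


p(D) = 2·I − 4·D, i.e. c_0 = 2, c_1 = -4

D^0 f = -x^7 - 5/3
D^1 f = -7x^6
matching coefficients of g against c_0 f + c_1 Df + … from the top degree down determines the c_i
solution: c_0 = 2, c_1 = -4


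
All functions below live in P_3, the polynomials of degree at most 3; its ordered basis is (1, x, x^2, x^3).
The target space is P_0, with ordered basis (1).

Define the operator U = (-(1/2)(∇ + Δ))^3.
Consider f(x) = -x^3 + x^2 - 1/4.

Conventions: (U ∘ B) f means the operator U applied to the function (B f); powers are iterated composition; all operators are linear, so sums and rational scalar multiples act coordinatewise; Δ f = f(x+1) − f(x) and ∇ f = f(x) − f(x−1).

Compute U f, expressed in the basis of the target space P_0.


∇ f = -3x^2 + 5x - 2
Δ f = -3x^2 - x
(∇ + Δ) f = -6x^2 + 4x - 2
(-(1/2)(∇ + Δ)) f = 3x^2 - 2x + 1
∇ (-(1/2)(∇ + Δ)) f = 6x - 5
Δ (-(1/2)(∇ + Δ)) f = 6x + 1
(∇ + Δ) (-(1/2)(∇ + Δ)) f = 12x - 4
(-(1/2)(∇ + Δ)) (-(1/2)(∇ + Δ)) f = -6x + 2
∇ (-(1/2)(∇ + Δ)) (-(1/2)(∇ + Δ)) f = -6
Δ (-(1/2)(∇ + Δ)) (-(1/2)(∇ + Δ)) f = -6
(∇ + Δ) (-(1/2)(∇ + Δ)) (-(1/2)(∇ + Δ)) f = -12
(-(1/2)(∇ + Δ)) (-(1/2)(∇ + Δ)) (-(1/2)(∇ + Δ)) f = 6

the result is g(x) = 6


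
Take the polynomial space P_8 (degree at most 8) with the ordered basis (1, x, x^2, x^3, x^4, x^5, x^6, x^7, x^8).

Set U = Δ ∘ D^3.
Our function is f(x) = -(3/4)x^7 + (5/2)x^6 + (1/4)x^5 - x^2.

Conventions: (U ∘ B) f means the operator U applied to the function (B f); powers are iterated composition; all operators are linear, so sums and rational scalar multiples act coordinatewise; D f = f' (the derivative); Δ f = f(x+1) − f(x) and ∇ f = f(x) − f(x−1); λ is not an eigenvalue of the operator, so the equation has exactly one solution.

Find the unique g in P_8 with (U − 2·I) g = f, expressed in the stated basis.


g(x) = (3/8)x^7 - (5/4)x^6 - (1/8)x^5 + (315/2)x^3 + (47/4)x^2 - 75x - 315/8

write g with unknown coordinates in the stated basis and equate coefficients in (U − 2·I) g = f
solving from the highest basis element down gives g = (3/8)x^7 - (5/4)x^6 - (1/8)x^5 + (315/2)x^3 + (47/4)x^2 - 75x - 315/8
check: U g = 315x^3 + (45/2)x^2 - 150x - 315/4
so U g − 2·g = -(3/4)x^7 + (5/2)x^6 + (1/4)x^5 - x^2 = f ✓


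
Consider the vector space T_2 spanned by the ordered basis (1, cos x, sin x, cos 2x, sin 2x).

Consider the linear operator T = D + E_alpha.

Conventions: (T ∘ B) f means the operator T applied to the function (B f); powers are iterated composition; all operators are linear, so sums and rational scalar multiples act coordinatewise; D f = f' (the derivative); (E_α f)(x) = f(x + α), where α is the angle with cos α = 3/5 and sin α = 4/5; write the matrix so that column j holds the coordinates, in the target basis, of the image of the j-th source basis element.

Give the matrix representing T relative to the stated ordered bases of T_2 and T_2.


the matrix is [[1, 0, 0, 0, 0]; [0, 3/5, 9/5, 0, 0]; [0, -9/5, 3/5, 0, 0]; [0, 0, 0, -7/25, 74/25]; [0, 0, 0, -74/25, -7/25]] (rows listed top to bottom)

image of 1: 1
image of cos x: (3/5)cos x - (9/5)sin x
image of sin x: (9/5)cos x + (3/5)sin x
image of cos 2x: -(7/25)cos 2x - (74/25)sin 2x
image of sin 2x: (74/25)cos 2x - (7/25)sin 2x
each image's coordinates form column j of the matrix


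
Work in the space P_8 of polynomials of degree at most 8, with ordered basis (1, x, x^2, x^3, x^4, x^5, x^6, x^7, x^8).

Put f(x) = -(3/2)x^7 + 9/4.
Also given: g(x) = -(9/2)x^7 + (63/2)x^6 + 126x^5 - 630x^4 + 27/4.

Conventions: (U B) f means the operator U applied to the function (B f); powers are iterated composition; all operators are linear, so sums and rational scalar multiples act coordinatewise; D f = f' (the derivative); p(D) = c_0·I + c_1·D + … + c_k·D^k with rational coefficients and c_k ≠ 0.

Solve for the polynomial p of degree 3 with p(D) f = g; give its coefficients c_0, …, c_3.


D^0 f = -(3/2)x^7 + 9/4
D^1 f = -(21/2)x^6
D^2 f = -63x^5
D^3 f = -315x^4
matching coefficients of g against c_0 f + c_1 Df + … from the top degree down determines the c_i
solution: c_0 = 3, c_1 = -3, c_2 = -2, c_3 = 2

c_0 = 3, c_1 = -3, c_2 = -2, c_3 = 2


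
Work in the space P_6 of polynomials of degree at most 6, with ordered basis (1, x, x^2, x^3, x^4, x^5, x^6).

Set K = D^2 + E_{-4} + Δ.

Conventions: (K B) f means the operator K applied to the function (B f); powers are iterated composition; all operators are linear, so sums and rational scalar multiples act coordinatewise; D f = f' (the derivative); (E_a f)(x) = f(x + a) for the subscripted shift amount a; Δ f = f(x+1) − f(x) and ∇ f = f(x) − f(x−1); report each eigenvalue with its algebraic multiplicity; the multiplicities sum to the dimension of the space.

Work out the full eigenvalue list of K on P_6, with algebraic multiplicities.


λ = 1 (multiplicity 7)

image of 1: 1
image of x: x - 3
image of x^2: x^2 - 6x + 19
image of x^3: x^3 - 9x^2 + 57x - 63
image of x^4: x^4 - 12x^3 + 114x^2 - 252x + 257
image of x^5: x^5 - 15x^4 + 190x^3 - 630x^2 + 1285x - 1023
image of x^6: x^6 - 18x^5 + 285x^4 - 1260x^3 + 3855x^2 - 6138x + 4097
the matrix is upper triangular; its diagonal is (1, 1, 1, 1, 1, 1, 1)
for a triangular matrix the eigenvalues are the diagonal entries, with algebraic multiplicity their repetition count


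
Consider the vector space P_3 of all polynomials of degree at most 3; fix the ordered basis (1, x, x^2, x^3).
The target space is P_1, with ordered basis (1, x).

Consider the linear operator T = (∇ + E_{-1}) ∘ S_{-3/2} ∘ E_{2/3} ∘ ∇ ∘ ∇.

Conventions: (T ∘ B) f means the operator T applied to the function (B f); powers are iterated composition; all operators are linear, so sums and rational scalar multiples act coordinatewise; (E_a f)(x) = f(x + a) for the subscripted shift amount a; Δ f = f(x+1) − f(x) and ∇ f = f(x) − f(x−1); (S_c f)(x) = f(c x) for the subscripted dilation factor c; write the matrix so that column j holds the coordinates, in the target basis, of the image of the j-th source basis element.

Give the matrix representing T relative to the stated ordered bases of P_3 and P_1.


image of 1: 0
image of x: 0
image of x^2: 2
image of x^3: -9x - 2
each image's coordinates form column j of the matrix

the matrix is [[0, 0, 2, -2]; [0, 0, 0, -9]] (rows listed top to bottom)


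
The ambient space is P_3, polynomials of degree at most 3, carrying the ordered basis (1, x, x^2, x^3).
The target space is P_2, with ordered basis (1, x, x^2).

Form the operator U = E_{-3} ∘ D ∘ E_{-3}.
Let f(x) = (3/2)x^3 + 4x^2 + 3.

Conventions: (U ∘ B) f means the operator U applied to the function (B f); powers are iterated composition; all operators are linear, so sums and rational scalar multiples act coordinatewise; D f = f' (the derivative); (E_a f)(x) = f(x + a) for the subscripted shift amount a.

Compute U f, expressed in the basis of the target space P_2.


g(x) = (9/2)x^2 - 46x + 114

E_{-3} f = (3/2)x^3 - (19/2)x^2 + (33/2)x - 3/2
D E_{-3} f = (9/2)x^2 - 19x + 33/2
E_{-3} D E_{-3} f = (9/2)x^2 - 46x + 114


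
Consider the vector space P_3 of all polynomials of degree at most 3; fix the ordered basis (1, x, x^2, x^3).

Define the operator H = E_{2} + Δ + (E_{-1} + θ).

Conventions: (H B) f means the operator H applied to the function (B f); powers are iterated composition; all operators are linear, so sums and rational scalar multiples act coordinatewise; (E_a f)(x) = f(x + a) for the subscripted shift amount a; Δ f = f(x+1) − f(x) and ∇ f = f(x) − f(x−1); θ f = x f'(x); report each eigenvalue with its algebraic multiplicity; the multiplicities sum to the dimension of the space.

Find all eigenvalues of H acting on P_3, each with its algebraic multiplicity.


image of 1: 2
image of x: 3x + 2
image of x^2: 4x^2 + 4x + 6
image of x^3: 5x^3 + 6x^2 + 18x + 8
the matrix is upper triangular; its diagonal is (2, 3, 4, 5)
for a triangular matrix the eigenvalues are the diagonal entries, with algebraic multiplicity their repetition count

λ = 2 (multiplicity 1), λ = 3 (multiplicity 1), λ = 4 (multiplicity 1), λ = 5 (multiplicity 1)


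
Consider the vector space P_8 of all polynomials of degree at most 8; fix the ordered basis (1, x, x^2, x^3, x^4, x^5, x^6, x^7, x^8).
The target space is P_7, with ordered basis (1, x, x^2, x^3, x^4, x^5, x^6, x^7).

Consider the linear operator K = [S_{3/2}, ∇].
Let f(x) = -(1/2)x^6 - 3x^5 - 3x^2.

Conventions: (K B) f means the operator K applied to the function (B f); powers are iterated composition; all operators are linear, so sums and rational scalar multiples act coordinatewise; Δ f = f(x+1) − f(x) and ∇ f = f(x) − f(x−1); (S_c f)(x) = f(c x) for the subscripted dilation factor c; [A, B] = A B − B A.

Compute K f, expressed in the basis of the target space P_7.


g(x) = (729/64)x^5 - (1215/128)x^4 - (1485/32)x^3 + (11745/128)x^2 - (3663/64)x + 1387/128

∇ f = -3x^5 - (15/2)x^4 + 20x^3 - (45/2)x^2 + 6x + 1/2
S_{3/2} ∇ f = -(729/32)x^5 - (1215/32)x^4 + (135/2)x^3 - (405/8)x^2 + 9x + 1/2
S_{3/2} f = -(729/128)x^6 - (729/32)x^5 - (27/4)x^2
∇ S_{3/2} f = -(2187/64)x^5 - (3645/128)x^4 + (3645/32)x^3 - (18225/128)x^2 + (4239/64)x - 1323/128
[S_{3/2}, ∇] f = (729/64)x^5 - (1215/128)x^4 - (1485/32)x^3 + (11745/128)x^2 - (3663/64)x + 1387/128


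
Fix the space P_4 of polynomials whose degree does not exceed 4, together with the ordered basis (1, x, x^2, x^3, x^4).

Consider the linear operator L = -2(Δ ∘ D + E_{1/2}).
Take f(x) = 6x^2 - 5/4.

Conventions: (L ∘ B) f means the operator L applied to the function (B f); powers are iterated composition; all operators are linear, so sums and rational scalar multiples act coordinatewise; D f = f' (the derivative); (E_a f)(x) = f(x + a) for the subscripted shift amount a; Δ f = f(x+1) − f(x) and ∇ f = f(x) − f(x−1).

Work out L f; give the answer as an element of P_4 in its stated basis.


the image equals g(x) = -12x^2 - 12x - 49/2

D f = 12x
Δ D f = 12
E_{1/2} f = 6x^2 + 6x + 1/4
(Δ ∘ D + E_{1/2}) f = 6x^2 + 6x + 49/4
(-2(Δ ∘ D + E_{1/2})) f = -12x^2 - 12x - 49/2


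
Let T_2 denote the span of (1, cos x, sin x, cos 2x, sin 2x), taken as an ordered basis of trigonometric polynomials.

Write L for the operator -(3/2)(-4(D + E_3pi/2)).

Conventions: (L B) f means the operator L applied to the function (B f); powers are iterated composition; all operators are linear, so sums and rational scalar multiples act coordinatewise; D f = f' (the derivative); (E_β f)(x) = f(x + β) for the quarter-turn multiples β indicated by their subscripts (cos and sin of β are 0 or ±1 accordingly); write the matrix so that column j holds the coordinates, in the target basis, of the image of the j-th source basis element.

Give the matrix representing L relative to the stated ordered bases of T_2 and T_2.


image of 1: 6
image of cos x: 0
image of sin x: 0
image of cos 2x: -6cos 2x - 12sin 2x
image of sin 2x: 12cos 2x - 6sin 2x
each image's coordinates form column j of the matrix

the matrix is [[6, 0, 0, 0, 0]; [0, 0, 0, 0, 0]; [0, 0, 0, 0, 0]; [0, 0, 0, -6, 12]; [0, 0, 0, -12, -6]] (rows listed top to bottom)


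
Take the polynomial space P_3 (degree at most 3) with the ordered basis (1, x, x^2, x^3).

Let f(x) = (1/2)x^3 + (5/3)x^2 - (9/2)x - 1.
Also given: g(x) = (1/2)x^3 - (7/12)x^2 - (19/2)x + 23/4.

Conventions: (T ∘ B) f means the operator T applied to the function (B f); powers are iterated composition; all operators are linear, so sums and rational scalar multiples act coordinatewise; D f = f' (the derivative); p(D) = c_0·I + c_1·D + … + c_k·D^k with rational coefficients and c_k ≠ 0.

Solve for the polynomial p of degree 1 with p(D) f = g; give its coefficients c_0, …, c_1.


c_0 = 1, c_1 = -3/2

D^0 f = (1/2)x^3 + (5/3)x^2 - (9/2)x - 1
D^1 f = (3/2)x^2 + (10/3)x - 9/2
matching coefficients of g against c_0 f + c_1 Df + … from the top degree down determines the c_i
solution: c_0 = 1, c_1 = -3/2


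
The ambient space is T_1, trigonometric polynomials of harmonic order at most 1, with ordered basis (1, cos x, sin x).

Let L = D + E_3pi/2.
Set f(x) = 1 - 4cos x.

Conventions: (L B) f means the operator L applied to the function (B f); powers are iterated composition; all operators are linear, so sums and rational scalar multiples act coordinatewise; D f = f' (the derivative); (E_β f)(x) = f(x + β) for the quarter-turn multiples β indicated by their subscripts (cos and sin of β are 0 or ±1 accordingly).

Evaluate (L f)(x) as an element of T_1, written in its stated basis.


D f = 4sin x
E_3pi/2 f = 1 - 4sin x
(D + E_3pi/2) f = 1

the result is g(x) = 1


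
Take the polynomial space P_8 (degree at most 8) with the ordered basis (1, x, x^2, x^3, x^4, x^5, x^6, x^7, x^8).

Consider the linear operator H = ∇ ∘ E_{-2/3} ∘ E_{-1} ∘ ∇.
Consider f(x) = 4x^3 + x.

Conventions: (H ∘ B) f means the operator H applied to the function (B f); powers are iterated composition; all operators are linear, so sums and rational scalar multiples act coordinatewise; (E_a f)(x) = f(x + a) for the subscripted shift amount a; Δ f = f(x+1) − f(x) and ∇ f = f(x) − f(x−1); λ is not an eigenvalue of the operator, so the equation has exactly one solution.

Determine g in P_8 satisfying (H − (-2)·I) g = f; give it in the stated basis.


g(x) = 2x^3 - (11/2)x + 16

write g with unknown coordinates in the stated basis and equate coefficients in (H − (-2)·I) g = f
solving from the highest basis element down gives g = 2x^3 - (11/2)x + 16
check: H g = 12x - 32
so H g − (-2)·g = 4x^3 + x = f ✓


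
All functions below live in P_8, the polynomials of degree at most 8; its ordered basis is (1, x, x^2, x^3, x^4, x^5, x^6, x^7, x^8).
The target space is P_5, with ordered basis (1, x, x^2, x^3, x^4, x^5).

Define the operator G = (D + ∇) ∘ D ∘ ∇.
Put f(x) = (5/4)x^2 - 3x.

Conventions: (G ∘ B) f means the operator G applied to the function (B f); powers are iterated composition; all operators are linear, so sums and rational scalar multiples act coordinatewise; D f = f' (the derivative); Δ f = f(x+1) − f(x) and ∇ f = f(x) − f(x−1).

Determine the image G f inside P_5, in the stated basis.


∇ f = (5/2)x - 17/4
D ∇ f = 5/2
D D ∇ f = 0
∇ D ∇ f = 0
(D + ∇) D ∇ f = 0

the image equals g(x) = 0


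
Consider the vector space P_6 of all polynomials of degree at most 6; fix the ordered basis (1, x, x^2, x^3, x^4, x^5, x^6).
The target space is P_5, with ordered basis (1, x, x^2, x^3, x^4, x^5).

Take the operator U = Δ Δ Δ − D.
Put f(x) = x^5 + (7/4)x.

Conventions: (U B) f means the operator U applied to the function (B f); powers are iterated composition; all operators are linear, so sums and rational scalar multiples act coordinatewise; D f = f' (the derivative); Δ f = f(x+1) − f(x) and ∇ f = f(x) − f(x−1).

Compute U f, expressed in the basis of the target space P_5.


g(x) = -5x^4 + 60x^2 + 180x + 593/4

Δ f = 5x^4 + 10x^3 + 10x^2 + 5x + 11/4
Δ Δ f = 20x^3 + 60x^2 + 70x + 30
Δ Δ Δ f = 60x^2 + 180x + 150
D f = 5x^4 + 7/4
(-D) f = -5x^4 - 7/4
(Δ Δ Δ − D) f = -5x^4 + 60x^2 + 180x + 593/4


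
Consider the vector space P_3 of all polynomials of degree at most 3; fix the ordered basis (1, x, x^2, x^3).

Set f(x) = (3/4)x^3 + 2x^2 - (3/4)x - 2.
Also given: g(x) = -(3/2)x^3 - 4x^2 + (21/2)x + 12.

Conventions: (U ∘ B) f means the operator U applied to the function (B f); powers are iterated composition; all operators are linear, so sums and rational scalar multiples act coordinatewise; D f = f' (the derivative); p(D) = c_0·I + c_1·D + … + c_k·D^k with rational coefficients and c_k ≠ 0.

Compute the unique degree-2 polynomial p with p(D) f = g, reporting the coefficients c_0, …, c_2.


p(D) = -2·I + 2·D^2, i.e. c_0 = -2, c_1 = 0, c_2 = 2

D^0 f = (3/4)x^3 + 2x^2 - (3/4)x - 2
D^1 f = (9/4)x^2 + 4x - 3/4
D^2 f = (9/2)x + 4
matching coefficients of g against c_0 f + c_1 Df + … from the top degree down determines the c_i
solution: c_0 = -2, c_1 = 0, c_2 = 2


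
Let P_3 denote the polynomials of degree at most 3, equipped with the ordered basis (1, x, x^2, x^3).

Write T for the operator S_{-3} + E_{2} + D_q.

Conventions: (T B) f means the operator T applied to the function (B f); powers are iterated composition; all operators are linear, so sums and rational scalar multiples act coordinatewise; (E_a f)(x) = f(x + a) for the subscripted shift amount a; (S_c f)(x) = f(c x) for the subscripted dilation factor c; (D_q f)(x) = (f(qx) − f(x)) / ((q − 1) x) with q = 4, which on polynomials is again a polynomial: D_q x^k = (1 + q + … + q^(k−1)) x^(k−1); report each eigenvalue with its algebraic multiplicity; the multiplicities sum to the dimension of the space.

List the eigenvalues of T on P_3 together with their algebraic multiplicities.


image of 1: 2
image of x: -2x + 3
image of x^2: 10x^2 + 9x + 4
image of x^3: -26x^3 + 27x^2 + 12x + 8
the matrix is upper triangular; its diagonal is (2, -2, 10, -26)
for a triangular matrix the eigenvalues are the diagonal entries, with algebraic multiplicity their repetition count

λ = -26 (multiplicity 1), λ = -2 (multiplicity 1), λ = 2 (multiplicity 1), λ = 10 (multiplicity 1)


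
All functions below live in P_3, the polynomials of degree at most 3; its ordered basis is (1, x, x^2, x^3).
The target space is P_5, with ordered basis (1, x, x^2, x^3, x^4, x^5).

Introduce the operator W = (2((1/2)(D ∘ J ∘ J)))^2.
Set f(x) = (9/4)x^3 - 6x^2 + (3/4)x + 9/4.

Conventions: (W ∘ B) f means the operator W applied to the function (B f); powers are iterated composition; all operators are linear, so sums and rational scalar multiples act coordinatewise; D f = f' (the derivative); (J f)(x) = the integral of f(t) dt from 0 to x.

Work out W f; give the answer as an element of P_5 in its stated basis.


J f = (9/16)x^4 - 2x^3 + (3/8)x^2 + (9/4)x
J J f = (9/80)x^5 - (1/2)x^4 + (1/8)x^3 + (9/8)x^2
D J J f = (9/16)x^4 - 2x^3 + (3/8)x^2 + (9/4)x
((1/2)(D ∘ J ∘ J)) f = (9/32)x^4 - x^3 + (3/16)x^2 + (9/8)x
(2((1/2)(D ∘ J ∘ J))) f = (9/16)x^4 - 2x^3 + (3/8)x^2 + (9/4)x
J (2((1/2)(D ∘ J ∘ J))) f = (9/80)x^5 - (1/2)x^4 + (1/8)x^3 + (9/8)x^2
J J (2((1/2)(D ∘ J ∘ J))) f = (3/160)x^6 - (1/10)x^5 + (1/32)x^4 + (3/8)x^3
D J J (2((1/2)(D ∘ J ∘ J))) f = (9/80)x^5 - (1/2)x^4 + (1/8)x^3 + (9/8)x^2
((1/2)(D ∘ J ∘ J)) (2((1/2)(D ∘ J ∘ J))) f = (9/160)x^5 - (1/4)x^4 + (1/16)x^3 + (9/16)x^2
(2((1/2)(D ∘ J ∘ J))) (2((1/2)(D ∘ J ∘ J))) f = (9/80)x^5 - (1/2)x^4 + (1/8)x^3 + (9/8)x^2

the image equals g(x) = (9/80)x^5 - (1/2)x^4 + (1/8)x^3 + (9/8)x^2


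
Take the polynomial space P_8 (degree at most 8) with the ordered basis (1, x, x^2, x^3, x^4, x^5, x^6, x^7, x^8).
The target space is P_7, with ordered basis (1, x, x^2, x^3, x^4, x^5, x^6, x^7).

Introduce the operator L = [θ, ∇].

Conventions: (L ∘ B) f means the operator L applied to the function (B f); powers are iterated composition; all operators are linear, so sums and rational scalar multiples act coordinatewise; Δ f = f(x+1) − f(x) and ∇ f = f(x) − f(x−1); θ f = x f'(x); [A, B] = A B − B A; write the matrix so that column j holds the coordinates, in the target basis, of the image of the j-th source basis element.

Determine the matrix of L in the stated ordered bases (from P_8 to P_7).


image of 1: 0
image of x: -1
image of x^2: -2x + 2
image of x^3: -3x^2 + 6x - 3
image of x^4: -4x^3 + 12x^2 - 12x + 4
image of x^5: -5x^4 + 20x^3 - 30x^2 + 20x - 5
image of x^6: -6x^5 + 30x^4 - 60x^3 + 60x^2 - 30x + 6
image of x^7: -7x^6 + 42x^5 - 105x^4 + 140x^3 - 105x^2 + 42x - 7
image of x^8: -8x^7 + 56x^6 - 168x^5 + 280x^4 - 280x^3 + 168x^2 - 56x + 8
each image's coordinates form column j of the matrix

the matrix is [[0, -1, 2, -3, 4, -5, 6, -7, 8]; [0, 0, -2, 6, -12, 20, -30, 42, -56]; [0, 0, 0, -3, 12, -30, 60, -105, 168]; [0, 0, 0, 0, -4, 20, -60, 140, -280]; [0, 0, 0, 0, 0, -5, 30, -105, 280]; [0, 0, 0, 0, 0, 0, -6, 42, -168]; [0, 0, 0, 0, 0, 0, 0, -7, 56]; [0, 0, 0, 0, 0, 0, 0, 0, -8]] (rows listed top to bottom)


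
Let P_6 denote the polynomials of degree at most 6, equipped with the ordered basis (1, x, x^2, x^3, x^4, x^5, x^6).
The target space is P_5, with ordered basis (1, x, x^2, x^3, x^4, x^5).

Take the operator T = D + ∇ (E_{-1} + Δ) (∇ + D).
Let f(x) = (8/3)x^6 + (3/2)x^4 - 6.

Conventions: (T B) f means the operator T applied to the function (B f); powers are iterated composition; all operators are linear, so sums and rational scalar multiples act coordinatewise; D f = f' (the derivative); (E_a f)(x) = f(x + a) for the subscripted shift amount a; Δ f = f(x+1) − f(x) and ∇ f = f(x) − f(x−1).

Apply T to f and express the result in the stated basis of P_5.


D f = 16x^5 + 6x^3
∇ f = 16x^5 - 40x^4 + (178/3)x^3 - 49x^2 + 22x - 25/6
D f = 16x^5 + 6x^3
(∇ + D) f = 32x^5 - 40x^4 + (196/3)x^3 - 49x^2 + 22x - 25/6
E_{-1} (∇ + D) f = 32x^5 - 200x^4 + (1636/3)x^3 - 805x^2 + 636x - 425/2
Δ (∇ + D) f = 160x^4 + 160x^3 + 276x^2 + 98x + 91/3
(E_{-1} + Δ) (∇ + D) f = 32x^5 - 40x^4 + (2116/3)x^3 - 529x^2 + 734x - 1093/6
∇ (E_{-1} + Δ) (∇ + D) f = 160x^4 - 480x^3 + 2676x^2 - 3494x + 6121/3
(D + ∇ (E_{-1} + Δ) (∇ + D)) f = 16x^5 + 160x^4 - 474x^3 + 2676x^2 - 3494x + 6121/3

the image equals g(x) = 16x^5 + 160x^4 - 474x^3 + 2676x^2 - 3494x + 6121/3


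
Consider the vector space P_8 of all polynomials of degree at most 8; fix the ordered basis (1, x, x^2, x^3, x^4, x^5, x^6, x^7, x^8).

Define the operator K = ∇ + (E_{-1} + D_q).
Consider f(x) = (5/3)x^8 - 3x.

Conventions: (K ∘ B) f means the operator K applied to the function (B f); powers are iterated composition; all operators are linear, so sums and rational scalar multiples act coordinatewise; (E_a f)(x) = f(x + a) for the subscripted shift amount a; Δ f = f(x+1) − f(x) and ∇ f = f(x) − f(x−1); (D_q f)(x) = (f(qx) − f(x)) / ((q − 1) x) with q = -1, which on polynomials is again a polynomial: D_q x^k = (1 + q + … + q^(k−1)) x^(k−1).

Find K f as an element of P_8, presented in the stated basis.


∇ f = (40/3)x^7 - (140/3)x^6 + (280/3)x^5 - (350/3)x^4 + (280/3)x^3 - (140/3)x^2 + (40/3)x - 14/3
E_{-1} f = (5/3)x^8 - (40/3)x^7 + (140/3)x^6 - (280/3)x^5 + (350/3)x^4 - (280/3)x^3 + (140/3)x^2 - (49/3)x + 14/3
D_q f = -3
(E_{-1} + D_q) f = (5/3)x^8 - (40/3)x^7 + (140/3)x^6 - (280/3)x^5 + (350/3)x^4 - (280/3)x^3 + (140/3)x^2 - (49/3)x + 5/3
(∇ + (E_{-1} + D_q)) f = (5/3)x^8 - 3x - 3

the result is g(x) = (5/3)x^8 - 3x - 3


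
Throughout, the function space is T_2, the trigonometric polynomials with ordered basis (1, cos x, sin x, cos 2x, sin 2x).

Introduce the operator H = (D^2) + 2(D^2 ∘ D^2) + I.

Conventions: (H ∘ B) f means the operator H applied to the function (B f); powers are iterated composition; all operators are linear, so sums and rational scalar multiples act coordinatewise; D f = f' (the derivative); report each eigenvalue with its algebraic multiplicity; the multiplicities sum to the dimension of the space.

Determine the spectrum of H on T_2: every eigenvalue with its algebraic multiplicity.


image of 1: 1
image of cos x: 2cos x
image of sin x: 2sin x
image of cos 2x: 29cos 2x
image of sin 2x: 29sin 2x
the matrix is diagonal; its diagonal is (1, 2, 2, 29, 29)
for a triangular matrix the eigenvalues are the diagonal entries, with algebraic multiplicity their repetition count

λ = 1 (multiplicity 1), λ = 2 (multiplicity 2), λ = 29 (multiplicity 2)


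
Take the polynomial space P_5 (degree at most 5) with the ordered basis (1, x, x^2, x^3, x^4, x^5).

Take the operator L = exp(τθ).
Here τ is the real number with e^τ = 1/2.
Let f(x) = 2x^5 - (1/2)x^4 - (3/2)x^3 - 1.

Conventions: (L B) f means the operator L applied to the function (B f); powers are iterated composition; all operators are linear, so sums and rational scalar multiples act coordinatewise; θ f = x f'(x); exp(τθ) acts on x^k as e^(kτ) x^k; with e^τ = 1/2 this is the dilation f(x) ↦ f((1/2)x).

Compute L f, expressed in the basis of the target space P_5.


exp(τθ) x^k = e^(kτ) x^k; with e^τ = 1/2 this sends x^k to (1/2)^k x^k
x^3 ↦ 1/8 x^3
x^4 ↦ 1/16 x^4
x^5 ↦ 1/32 x^5
applying this coordinatewise to f: exp(τθ) f = (1/16)x^5 - (1/32)x^4 - (3/16)x^3 - 1

the image equals g(x) = (1/16)x^5 - (1/32)x^4 - (3/16)x^3 - 1


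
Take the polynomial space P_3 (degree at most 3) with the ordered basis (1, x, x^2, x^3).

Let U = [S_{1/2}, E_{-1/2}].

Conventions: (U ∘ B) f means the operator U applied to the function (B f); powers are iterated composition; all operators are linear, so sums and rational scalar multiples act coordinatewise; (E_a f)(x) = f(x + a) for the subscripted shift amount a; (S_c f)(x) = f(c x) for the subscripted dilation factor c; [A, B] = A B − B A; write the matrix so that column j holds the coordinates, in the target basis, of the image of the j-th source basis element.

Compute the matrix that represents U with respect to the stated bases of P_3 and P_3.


the matrix is [[0, -1/4, 3/16, -7/64]; [0, 0, -1/4, 9/32]; [0, 0, 0, -3/16]; [0, 0, 0, 0]] (rows listed top to bottom)

image of 1: 0
image of x: -1/4
image of x^2: -(1/4)x + 3/16
image of x^3: -(3/16)x^2 + (9/32)x - 7/64
each image's coordinates form column j of the matrix


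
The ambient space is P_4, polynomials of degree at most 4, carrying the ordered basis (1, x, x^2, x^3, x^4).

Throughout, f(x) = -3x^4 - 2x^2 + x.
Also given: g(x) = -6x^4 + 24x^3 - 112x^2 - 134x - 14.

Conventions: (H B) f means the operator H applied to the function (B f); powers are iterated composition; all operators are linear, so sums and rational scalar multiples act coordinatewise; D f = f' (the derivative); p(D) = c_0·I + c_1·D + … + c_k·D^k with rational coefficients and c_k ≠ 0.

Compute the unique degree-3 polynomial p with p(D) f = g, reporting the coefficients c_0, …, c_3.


D^0 f = -3x^4 - 2x^2 + x
D^1 f = -12x^3 - 4x + 1
D^2 f = -36x^2 - 4
D^3 f = -72x
matching coefficients of g against c_0 f + c_1 Df + … from the top degree down determines the c_i
solution: c_0 = 2, c_1 = -2, c_2 = 3, c_3 = 2

c_0 = 2, c_1 = -2, c_2 = 3, c_3 = 2
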